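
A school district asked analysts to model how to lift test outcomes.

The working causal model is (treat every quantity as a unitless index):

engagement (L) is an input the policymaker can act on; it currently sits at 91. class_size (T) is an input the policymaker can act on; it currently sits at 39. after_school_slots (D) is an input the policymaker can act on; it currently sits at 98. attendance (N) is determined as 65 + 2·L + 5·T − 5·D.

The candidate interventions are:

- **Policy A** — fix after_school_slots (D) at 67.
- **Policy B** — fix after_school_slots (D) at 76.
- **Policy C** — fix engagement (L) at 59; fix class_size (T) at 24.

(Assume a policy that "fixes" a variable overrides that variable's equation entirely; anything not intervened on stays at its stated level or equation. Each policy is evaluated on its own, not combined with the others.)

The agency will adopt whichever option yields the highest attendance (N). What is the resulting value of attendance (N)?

107

Policy A (D := 67):
  L = 91
  T = 39
  D = 67
  N = 65 + 2·91 + 5·39 − 5·67 = 107
Policy B (D := 76):
  L = 91
  T = 39
  D = 76
  N = 65 + 2·91 + 5·39 − 5·76 = 62
Policy C (L := 59, T := 24):
  L = 59
  T = 24
  D = 98
  N = 65 + 2·59 + 5·24 − 5·98 = -187
Comparing — Policy A: N=107, Policy B: N=62, Policy C: N=-187. Highest is 107 (Policy A).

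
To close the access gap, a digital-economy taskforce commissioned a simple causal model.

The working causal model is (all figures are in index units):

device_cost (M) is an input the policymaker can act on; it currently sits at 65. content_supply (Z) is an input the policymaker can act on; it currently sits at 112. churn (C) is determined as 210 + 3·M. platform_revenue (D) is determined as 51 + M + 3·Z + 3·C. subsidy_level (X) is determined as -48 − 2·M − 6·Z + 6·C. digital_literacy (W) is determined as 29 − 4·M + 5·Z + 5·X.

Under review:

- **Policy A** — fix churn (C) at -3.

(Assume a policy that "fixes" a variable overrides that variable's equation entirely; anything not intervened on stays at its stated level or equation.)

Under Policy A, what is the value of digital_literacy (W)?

Policy A (C := -3):
  M = 65
  Z = 112
  C = -3
  X = -48 − 2·65 − 6·112 + 6·(-3) = -868
  W = 29 − 4·65 + 5·112 + 5·(-868) = -4011

-4011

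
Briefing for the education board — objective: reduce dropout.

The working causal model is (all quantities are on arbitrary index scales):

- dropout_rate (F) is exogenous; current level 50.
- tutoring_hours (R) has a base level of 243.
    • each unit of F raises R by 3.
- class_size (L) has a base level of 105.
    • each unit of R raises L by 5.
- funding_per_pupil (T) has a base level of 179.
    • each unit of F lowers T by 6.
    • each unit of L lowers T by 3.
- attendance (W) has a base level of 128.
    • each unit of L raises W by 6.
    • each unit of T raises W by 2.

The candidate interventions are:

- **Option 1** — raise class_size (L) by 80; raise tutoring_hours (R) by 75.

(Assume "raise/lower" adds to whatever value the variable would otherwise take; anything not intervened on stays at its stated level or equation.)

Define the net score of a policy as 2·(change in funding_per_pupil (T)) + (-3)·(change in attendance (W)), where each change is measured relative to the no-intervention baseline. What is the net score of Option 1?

Baseline:
  F = 50
  R = 243 + 3·50 = 393
  L = 105 + 5·393 = 2070
  T = 179 − 6·50 − 3·2070 = -6331
  W = 128 + 6·2070 + 2·(-6331) = -114
Option 1 (L + 80, R + 75):
  F = 50
  R = 243 + 3·50 (+75 from intervention) = 468
  L = 105 + 5·468 (+80 from intervention) = 2525
  T = 179 − 6·50 − 3·2525 = -7696
  W = 128 + 6·2525 + 2·(-7696) = -114
ΔT = -7696 − (-6331) = -1365; ΔW = -114 − (-114) = 0
Score = 2·(-1365) + (-3)·0 = -2730

-2730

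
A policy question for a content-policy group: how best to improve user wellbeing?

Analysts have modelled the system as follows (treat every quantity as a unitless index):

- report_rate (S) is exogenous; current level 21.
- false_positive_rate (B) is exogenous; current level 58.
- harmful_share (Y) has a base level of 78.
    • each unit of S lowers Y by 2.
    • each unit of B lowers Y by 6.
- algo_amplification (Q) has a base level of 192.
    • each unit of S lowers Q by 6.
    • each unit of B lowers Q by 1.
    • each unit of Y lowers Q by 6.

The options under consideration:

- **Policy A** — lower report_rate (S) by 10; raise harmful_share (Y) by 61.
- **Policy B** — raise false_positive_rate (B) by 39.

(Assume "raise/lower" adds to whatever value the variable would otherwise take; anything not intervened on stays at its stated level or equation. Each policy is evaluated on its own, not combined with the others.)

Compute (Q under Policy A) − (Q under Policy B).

-1791

Policy A (S − 10, Y + 61):
  S = 21 − 10 = 11
  B = 58
  Y = 78 − 2·11 − 6·58 (+61 from intervention) = -231
  Q = 192 − 6·11 − 58 − 6·(-231) = 1454
Policy B (B + 39):
  S = 21
  B = 58 + 39 = 97
  Y = 78 − 2·21 − 6·97 = -546
  Q = 192 − 6·21 − 97 − 6·(-546) = 3245
Q: 1454 − 3245 = -1791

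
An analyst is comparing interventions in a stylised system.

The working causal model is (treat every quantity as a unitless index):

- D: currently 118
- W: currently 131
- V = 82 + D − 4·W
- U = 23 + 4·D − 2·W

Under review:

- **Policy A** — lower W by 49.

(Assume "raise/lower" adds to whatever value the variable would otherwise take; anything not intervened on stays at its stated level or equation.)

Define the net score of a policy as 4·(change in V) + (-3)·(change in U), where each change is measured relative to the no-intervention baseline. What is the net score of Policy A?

490

Baseline:
  D = 118
  W = 131
  V = 82 + 118 − 4·131 = -324
  U = 23 + 4·118 − 2·131 = 233
Policy A (W − 49):
  D = 118
  W = 131 − 49 = 82
  V = 82 + 118 − 4·82 = -128
  U = 23 + 4·118 − 2·82 = 331
ΔV = -128 − (-324) = 196; ΔU = 331 − 233 = 98
Score = 4·196 + (-3)·98 = 490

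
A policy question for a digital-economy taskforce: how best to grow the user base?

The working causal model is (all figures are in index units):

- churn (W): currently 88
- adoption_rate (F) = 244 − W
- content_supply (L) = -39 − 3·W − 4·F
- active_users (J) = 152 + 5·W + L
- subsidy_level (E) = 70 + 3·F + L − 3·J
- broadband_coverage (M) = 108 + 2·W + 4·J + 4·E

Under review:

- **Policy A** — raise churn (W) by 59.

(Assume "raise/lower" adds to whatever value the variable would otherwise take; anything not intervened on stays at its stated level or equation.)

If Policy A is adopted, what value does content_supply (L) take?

Policy A (W + 59):
  W = 88 + 59 = 147
  F = 244 − 147 = 97
  L = -39 − 3·147 − 4·97 = -868

-868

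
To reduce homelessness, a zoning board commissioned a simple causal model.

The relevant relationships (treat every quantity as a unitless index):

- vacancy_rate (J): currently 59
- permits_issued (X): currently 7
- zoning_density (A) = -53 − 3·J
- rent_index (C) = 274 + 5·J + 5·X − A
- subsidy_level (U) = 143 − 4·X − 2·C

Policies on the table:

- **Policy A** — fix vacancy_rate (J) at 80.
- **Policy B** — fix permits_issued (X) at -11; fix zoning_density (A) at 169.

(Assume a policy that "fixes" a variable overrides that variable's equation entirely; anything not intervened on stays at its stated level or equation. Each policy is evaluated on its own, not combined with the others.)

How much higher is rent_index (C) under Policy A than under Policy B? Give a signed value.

657

Policy A (J := 80):
  J = 80
  X = 7
  A = -53 − 3·80 = -293
  C = 274 + 5·80 + 5·7 − (-293) = 1002
Policy B (X := -11, A := 169):
  J = 59
  X = -11
  A = 169
  C = 274 + 5·59 + 5·(-11) − 169 = 345
C: 1002 − 345 = 657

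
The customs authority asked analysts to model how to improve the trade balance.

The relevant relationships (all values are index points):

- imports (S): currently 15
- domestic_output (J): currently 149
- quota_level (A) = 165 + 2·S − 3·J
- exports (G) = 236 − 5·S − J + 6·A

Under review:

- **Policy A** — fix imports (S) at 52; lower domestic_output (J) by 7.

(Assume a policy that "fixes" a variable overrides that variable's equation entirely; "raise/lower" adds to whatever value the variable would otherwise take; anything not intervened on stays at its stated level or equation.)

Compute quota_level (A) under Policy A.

-157

Policy A (S := 52, J − 7):
  S = 52
  J = 149 − 7 = 142
  A = 165 + 2·52 − 3·142 = -157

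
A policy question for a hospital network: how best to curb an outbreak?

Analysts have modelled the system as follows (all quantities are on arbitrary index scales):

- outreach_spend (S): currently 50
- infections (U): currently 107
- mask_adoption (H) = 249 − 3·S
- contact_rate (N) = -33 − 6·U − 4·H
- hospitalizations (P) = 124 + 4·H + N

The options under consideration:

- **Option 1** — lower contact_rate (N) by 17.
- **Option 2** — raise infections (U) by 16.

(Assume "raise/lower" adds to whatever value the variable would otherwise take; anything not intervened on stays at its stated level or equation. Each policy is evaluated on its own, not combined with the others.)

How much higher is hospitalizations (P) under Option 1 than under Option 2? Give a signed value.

Option 1 (N − 17):
  S = 50
  U = 107
  H = 249 − 3·50 = 99
  N = -33 − 6·107 − 4·99 (−17 from intervention) = -1088
  P = 124 + 4·99 + (-1088) = -568
Option 2 (U + 16):
  S = 50
  U = 107 + 16 = 123
  H = 249 − 3·50 = 99
  N = -33 − 6·123 − 4·99 = -1167
  P = 124 + 4·99 + (-1167) = -647
P: -568 − (-647) = 79

79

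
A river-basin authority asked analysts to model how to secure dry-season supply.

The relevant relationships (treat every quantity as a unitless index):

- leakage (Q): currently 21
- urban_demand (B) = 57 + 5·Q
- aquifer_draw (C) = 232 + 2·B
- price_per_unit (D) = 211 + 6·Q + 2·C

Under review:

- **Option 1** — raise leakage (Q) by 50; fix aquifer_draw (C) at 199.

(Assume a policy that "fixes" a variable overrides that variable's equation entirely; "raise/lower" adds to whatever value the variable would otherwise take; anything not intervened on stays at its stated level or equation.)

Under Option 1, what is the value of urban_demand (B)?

412

Option 1 (Q + 50, C := 199):
  Q = 21 + 50 = 71
  B = 57 + 5·71 = 412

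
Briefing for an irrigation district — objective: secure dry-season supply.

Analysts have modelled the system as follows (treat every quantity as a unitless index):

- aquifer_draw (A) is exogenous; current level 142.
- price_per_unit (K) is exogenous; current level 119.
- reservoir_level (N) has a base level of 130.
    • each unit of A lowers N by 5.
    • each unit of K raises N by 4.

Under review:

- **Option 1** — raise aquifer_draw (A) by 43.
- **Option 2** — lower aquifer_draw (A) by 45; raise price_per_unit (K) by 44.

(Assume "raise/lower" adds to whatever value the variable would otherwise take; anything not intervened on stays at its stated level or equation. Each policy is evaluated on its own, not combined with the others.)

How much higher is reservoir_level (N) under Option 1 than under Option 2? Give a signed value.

-616

Option 1 (A + 43):
  A = 142 + 43 = 185
  K = 119
  N = 130 − 5·185 + 4·119 = -319
Option 2 (A − 45, K + 44):
  A = 142 − 45 = 97
  K = 119 + 44 = 163
  N = 130 − 5·97 + 4·163 = 297
N: -319 − 297 = -616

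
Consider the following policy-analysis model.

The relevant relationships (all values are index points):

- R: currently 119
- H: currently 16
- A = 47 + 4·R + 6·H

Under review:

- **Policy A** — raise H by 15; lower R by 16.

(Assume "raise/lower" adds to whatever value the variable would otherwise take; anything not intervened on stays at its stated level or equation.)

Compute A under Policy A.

645

Policy A (H + 15, R − 16):
  R = 119 − 16 = 103
  H = 16 + 15 = 31
  A = 47 + 4·103 + 6·31 = 645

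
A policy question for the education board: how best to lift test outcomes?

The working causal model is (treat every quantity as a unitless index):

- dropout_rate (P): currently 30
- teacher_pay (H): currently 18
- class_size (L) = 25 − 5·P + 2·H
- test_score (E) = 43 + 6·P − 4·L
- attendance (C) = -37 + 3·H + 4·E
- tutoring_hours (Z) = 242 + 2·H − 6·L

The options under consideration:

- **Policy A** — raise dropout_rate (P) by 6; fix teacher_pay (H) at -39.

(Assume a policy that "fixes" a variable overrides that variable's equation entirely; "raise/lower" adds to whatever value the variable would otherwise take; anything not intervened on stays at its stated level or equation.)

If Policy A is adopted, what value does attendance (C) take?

Policy A (P + 6, H := -39):
  P = 30 + 6 = 36
  H = -39
  L = 25 − 5·36 + 2·(-39) = -233
  E = 43 + 6·36 − 4·(-233) = 1191
  C = -37 + 3·(-39) + 4·1191 = 4610

4610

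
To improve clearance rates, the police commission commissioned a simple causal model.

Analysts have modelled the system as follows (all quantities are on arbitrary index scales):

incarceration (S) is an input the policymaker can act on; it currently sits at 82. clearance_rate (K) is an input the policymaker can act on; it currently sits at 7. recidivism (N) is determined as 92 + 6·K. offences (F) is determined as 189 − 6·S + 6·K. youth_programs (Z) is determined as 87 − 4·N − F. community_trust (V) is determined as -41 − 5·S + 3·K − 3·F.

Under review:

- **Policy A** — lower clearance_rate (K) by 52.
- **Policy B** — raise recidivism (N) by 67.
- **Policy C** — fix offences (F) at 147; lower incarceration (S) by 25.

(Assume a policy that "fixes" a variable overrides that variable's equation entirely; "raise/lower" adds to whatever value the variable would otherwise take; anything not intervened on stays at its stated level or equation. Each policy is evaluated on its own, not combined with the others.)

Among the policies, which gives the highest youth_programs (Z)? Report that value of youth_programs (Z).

1372

Policy A (K − 52):
  S = 82
  K = 7 − 52 = -45
  N = 92 + 6·(-45) = -178
  F = 189 − 6·82 + 6·(-45) = -573
  Z = 87 − 4·(-178) − (-573) = 1372
Policy B (N + 67):
  S = 82
  K = 7
  N = 92 + 6·7 (+67 from intervention) = 201
  F = 189 − 6·82 + 6·7 = -261
  Z = 87 − 4·201 − (-261) = -456
Policy C (F := 147, S − 25):
  S = 82 − 25 = 57
  K = 7
  N = 92 + 6·7 = 134
  F = 147
  Z = 87 − 4·134 − 147 = -596
Comparing — Policy A: Z=1372, Policy B: Z=-456, Policy C: Z=-596. Highest is 1372 (Policy A).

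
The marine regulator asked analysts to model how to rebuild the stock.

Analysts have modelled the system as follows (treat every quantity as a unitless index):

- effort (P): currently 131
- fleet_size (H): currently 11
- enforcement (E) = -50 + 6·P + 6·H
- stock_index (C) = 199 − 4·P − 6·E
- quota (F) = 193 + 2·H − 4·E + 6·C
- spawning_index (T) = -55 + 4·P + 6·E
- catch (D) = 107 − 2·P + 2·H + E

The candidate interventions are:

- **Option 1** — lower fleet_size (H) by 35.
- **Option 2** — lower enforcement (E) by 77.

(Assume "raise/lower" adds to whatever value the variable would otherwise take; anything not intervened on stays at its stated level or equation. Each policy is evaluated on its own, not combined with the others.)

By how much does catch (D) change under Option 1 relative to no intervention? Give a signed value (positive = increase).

-280

Baseline:
  P = 131
  H = 11
  E = -50 + 6·131 + 6·11 = 802
  D = 107 − 2·131 + 2·11 + 802 = 669
Option 1 (H − 35):
  P = 131
  H = 11 − 35 = -24
  E = -50 + 6·131 + 6·(-24) = 592
  D = 107 − 2·131 + 2·(-24) + 592 = 389
Change in D: 389 − 669 = -280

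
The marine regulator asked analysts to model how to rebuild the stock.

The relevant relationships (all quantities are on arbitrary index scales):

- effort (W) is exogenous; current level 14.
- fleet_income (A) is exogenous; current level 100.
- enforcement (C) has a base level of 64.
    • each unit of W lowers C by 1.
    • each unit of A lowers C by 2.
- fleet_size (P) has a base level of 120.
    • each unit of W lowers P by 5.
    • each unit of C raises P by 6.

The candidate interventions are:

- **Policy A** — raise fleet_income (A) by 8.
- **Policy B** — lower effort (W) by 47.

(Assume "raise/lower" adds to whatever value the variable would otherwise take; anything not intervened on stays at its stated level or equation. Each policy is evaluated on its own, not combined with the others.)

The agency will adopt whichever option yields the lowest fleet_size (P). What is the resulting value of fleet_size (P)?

-946

Policy A (A + 8):
  W = 14
  A = 100 + 8 = 108
  C = 64 − 14 − 2·108 = -166
  P = 120 − 5·14 + 6·(-166) = -946
Policy B (W − 47):
  W = 14 − 47 = -33
  A = 100
  C = 64 − (-33) − 2·100 = -103
  P = 120 − 5·(-33) + 6·(-103) = -333
Comparing — Policy A: P=-946, Policy B: P=-333. Lowest is -946 (Policy A).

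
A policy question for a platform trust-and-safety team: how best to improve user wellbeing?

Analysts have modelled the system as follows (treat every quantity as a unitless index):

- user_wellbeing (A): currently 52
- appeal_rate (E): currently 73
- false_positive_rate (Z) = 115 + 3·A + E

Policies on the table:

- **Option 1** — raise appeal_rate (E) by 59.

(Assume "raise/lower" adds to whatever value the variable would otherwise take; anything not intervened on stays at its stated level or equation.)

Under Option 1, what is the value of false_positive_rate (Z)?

Option 1 (E + 59):
  A = 52
  E = 73 + 59 = 132
  Z = 115 + 3·52 + 132 = 403

403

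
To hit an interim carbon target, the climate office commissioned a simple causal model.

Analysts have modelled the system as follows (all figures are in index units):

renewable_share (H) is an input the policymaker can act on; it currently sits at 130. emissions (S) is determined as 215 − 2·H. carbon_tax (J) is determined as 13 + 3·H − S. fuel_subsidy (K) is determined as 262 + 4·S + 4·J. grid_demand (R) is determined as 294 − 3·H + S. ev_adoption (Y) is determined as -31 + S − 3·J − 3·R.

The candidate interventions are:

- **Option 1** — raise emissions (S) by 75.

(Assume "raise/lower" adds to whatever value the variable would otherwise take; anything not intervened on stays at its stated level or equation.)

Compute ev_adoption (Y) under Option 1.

-922

Option 1 (S + 75):
  H = 130
  S = 215 − 2·130 (+75 from intervention) = 30
  J = 13 + 3·130 − 30 = 373
  R = 294 − 3·130 + 30 = -66
  Y = -31 + 30 − 3·373 − 3·(-66) = -922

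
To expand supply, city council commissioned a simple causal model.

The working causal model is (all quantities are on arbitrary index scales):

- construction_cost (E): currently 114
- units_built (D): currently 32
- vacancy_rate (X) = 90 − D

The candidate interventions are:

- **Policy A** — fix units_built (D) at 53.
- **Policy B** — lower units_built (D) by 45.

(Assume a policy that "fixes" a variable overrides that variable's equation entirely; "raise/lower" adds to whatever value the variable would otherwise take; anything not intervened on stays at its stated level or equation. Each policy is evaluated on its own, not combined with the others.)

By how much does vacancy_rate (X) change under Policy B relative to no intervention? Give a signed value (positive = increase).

Baseline:
  D = 32
  X = 90 − 32 = 58
Policy B (D − 45):
  D = 32 − 45 = -13
  X = 90 − (-13) = 103
Change in X: 103 − 58 = 45

45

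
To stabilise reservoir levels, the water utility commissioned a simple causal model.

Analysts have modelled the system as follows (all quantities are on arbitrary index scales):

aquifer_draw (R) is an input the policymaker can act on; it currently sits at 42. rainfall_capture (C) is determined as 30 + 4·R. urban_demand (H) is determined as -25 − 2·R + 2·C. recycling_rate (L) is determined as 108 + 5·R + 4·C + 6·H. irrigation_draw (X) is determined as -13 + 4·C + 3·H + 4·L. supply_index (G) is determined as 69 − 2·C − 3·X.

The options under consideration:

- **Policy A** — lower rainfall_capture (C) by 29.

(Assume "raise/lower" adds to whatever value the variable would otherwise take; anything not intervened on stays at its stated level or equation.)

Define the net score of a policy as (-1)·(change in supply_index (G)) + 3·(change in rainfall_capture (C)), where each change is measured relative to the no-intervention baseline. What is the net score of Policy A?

Baseline:
  R = 42
  C = 30 + 4·42 = 198
  H = -25 − 2·42 + 2·198 = 287
  L = 108 + 5·42 + 4·198 + 6·287 = 2832
  X = -13 + 4·198 + 3·287 + 4·2832 = 12968
  G = 69 − 2·198 − 3·12968 = -39231
Policy A (C − 29):
  R = 42
  C = 30 + 4·42 (−29 from intervention) = 169
  H = -25 − 2·42 + 2·169 = 229
  L = 108 + 5·42 + 4·169 + 6·229 = 2368
  X = -13 + 4·169 + 3·229 + 4·2368 = 10822
  G = 69 − 2·169 − 3·10822 = -32735
ΔG = -32735 − (-39231) = 6496; ΔC = 169 − 198 = -29
Score = (-1)·6496 + 3·(-29) = -6583

-6583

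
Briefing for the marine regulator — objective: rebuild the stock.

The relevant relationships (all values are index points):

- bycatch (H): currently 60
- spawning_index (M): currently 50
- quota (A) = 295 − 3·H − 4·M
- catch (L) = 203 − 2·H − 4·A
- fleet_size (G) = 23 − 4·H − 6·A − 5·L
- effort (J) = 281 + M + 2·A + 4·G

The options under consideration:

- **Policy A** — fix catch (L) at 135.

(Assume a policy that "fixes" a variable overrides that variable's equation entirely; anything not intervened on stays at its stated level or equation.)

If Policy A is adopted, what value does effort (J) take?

Policy A (L := 135):
  H = 60
  M = 50
  A = 295 − 3·60 − 4·50 = -85
  L = 135
  G = 23 − 4·60 − 6·(-85) − 5·135 = -382
  J = 281 + 50 + 2·(-85) + 4·(-382) = -1367

-1367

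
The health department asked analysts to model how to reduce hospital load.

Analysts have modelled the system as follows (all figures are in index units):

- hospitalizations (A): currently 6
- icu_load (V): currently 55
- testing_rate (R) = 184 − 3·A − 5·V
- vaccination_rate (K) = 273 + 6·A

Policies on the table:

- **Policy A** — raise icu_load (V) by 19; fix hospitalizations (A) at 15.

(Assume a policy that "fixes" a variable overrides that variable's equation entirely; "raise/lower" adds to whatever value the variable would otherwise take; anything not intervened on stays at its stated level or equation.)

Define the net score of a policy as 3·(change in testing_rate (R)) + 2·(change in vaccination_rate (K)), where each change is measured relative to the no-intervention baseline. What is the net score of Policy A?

-258

Baseline:
  A = 6
  V = 55
  R = 184 − 3·6 − 5·55 = -109
  K = 273 + 6·6 = 309
Policy A (V + 19, A := 15):
  A = 15
  V = 55 + 19 = 74
  R = 184 − 3·15 − 5·74 = -231
  K = 273 + 6·15 = 363
ΔR = -231 − (-109) = -122; ΔK = 363 − 309 = 54
Score = 3·(-122) + 2·54 = -258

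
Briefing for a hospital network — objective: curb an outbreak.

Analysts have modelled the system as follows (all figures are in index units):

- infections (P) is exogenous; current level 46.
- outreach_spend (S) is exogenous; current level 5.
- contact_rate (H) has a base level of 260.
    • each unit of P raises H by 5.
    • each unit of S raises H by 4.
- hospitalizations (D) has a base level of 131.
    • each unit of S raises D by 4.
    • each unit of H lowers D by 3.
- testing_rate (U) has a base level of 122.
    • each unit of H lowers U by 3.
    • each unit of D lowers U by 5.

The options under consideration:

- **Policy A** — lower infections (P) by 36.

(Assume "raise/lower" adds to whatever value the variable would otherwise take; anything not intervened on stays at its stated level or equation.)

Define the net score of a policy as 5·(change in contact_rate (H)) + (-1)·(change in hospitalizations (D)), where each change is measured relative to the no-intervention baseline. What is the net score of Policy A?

Baseline:
  P = 46
  S = 5
  H = 260 + 5·46 + 4·5 = 510
  D = 131 + 4·5 − 3·510 = -1379
Policy A (P − 36):
  P = 46 − 36 = 10
  S = 5
  H = 260 + 5·10 + 4·5 = 330
  D = 131 + 4·5 − 3·330 = -839
ΔH = 330 − 510 = -180; ΔD = -839 − (-1379) = 540
Score = 5·(-180) + (-1)·540 = -1440

-1440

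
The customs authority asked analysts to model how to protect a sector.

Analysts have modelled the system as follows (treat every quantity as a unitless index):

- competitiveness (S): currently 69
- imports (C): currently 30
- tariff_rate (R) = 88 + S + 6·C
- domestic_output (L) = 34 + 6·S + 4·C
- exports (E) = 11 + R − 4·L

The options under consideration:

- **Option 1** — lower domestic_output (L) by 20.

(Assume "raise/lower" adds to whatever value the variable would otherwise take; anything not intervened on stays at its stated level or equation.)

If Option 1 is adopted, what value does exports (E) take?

-1844

Option 1 (L − 20):
  S = 69
  C = 30
  R = 88 + 69 + 6·30 = 337
  L = 34 + 6·69 + 4·30 (−20 from intervention) = 548
  E = 11 + 337 − 4·548 = -1844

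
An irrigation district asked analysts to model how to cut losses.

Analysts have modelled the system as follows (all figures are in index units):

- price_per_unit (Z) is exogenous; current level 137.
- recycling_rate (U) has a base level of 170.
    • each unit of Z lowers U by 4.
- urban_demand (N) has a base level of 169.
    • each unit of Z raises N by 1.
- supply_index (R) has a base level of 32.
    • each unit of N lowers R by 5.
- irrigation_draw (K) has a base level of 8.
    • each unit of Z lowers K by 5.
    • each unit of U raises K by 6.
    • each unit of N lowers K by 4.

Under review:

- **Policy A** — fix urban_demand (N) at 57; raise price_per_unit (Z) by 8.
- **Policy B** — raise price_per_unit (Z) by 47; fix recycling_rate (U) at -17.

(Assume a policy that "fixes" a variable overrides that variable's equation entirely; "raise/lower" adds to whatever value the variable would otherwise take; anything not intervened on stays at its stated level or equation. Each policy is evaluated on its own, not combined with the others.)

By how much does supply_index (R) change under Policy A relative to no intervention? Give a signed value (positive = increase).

1245

Baseline:
  Z = 137
  N = 169 + 137 = 306
  R = 32 − 5·306 = -1498
Policy A (N := 57, Z + 8):
  Z = 137 + 8 = 145
  N = 57
  R = 32 − 5·57 = -253
Change in R: -253 − (-1498) = 1245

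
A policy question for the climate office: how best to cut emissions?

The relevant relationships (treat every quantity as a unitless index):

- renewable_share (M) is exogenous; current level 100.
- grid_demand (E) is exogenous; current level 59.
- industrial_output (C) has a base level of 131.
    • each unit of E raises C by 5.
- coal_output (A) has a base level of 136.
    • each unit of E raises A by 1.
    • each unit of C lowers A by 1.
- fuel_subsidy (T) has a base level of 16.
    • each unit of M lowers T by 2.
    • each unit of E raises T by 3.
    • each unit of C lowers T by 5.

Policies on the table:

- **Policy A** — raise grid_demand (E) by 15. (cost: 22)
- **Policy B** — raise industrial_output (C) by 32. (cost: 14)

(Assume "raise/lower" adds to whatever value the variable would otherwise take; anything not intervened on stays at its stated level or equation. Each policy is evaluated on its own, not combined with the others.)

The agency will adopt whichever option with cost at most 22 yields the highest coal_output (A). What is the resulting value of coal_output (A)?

-263

Policy A (E + 15):
  E = 59 + 15 = 74
  C = 131 + 5·74 = 501
  A = 136 + 74 − 501 = -291
Policy B (C + 32):
  E = 59
  C = 131 + 5·59 (+32 from intervention) = 458
  A = 136 + 59 − 458 = -263
Comparing — Policy A: A=-291, Policy B: A=-263. Highest is -263 (Policy B).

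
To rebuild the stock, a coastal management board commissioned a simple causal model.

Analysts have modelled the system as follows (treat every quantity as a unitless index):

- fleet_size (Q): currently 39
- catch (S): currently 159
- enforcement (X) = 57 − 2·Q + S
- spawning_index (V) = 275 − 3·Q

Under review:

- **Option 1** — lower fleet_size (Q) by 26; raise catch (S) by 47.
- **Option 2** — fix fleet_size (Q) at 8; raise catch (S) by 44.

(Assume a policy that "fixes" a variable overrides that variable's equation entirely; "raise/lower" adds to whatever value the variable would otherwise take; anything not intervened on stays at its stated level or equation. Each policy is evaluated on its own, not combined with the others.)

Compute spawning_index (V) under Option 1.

236

Option 1 (Q − 26, S + 47):
  Q = 39 − 26 = 13
  V = 275 − 3·13 = 236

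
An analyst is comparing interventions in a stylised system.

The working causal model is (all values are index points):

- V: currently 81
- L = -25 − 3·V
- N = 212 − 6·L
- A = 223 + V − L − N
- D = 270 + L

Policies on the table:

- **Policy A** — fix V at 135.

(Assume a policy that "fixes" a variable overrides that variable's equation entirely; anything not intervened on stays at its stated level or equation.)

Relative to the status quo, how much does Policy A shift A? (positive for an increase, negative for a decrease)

-756

Baseline:
  V = 81
  L = -25 − 3·81 = -268
  N = 212 − 6·(-268) = 1820
  A = 223 + 81 − (-268) − 1820 = -1248
Policy A (V := 135):
  V = 135
  L = -25 − 3·135 = -430
  N = 212 − 6·(-430) = 2792
  A = 223 + 135 − (-430) − 2792 = -2004
Change in A: -2004 − (-1248) = -756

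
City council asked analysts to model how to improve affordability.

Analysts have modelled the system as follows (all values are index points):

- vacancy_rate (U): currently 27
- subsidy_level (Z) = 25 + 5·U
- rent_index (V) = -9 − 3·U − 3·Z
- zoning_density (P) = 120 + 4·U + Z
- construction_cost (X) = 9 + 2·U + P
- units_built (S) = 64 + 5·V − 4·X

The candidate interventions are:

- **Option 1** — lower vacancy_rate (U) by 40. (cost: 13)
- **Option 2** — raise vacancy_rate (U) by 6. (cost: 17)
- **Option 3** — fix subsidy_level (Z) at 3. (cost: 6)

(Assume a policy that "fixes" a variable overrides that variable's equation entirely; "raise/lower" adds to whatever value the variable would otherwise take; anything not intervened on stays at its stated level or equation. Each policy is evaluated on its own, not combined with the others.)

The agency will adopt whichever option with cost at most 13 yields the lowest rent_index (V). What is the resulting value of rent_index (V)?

-99

Option 1 (U − 40):
  U = 27 − 40 = -13
  Z = 25 + 5·(-13) = -40
  V = -9 − 3·(-13) − 3·(-40) = 150
Option 3 (Z := 3):
  U = 27
  Z = 3
  V = -9 − 3·27 − 3·3 = -99
Comparing — Option 1: V=150, Option 3: V=-99. Lowest is -99 (Option 3).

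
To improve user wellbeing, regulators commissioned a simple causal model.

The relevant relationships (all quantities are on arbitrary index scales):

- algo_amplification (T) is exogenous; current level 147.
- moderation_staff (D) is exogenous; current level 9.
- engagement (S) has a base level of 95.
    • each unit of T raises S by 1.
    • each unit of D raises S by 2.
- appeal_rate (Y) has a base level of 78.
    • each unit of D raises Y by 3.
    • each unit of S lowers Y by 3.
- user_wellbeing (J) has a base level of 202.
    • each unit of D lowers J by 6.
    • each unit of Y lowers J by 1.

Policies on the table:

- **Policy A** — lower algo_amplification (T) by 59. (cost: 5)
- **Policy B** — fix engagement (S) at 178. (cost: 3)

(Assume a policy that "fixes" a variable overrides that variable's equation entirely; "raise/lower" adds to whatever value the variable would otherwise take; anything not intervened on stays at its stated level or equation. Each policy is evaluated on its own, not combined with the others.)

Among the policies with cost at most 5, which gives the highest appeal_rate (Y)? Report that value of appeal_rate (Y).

Policy A (T − 59):
  T = 147 − 59 = 88
  D = 9
  S = 95 + 88 + 2·9 = 201
  Y = 78 + 3·9 − 3·201 = -498
Policy B (S := 178):
  T = 147
  D = 9
  S = 178
  Y = 78 + 3·9 − 3·178 = -429
Comparing — Policy A: Y=-498, Policy B: Y=-429. Highest is -429 (Policy B).

-429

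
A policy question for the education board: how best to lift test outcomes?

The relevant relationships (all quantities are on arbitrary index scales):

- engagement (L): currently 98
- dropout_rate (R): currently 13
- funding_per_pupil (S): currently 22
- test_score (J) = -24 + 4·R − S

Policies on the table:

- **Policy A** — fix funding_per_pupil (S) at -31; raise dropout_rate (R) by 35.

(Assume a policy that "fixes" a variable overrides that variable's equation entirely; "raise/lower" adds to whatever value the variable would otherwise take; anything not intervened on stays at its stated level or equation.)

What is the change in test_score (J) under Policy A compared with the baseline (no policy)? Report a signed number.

Baseline:
  R = 13
  S = 22
  J = -24 + 4·13 − 22 = 6
Policy A (S := -31, R + 35):
  R = 13 + 35 = 48
  S = -31
  J = -24 + 4·48 − (-31) = 199
Change in J: 199 − 6 = 193

193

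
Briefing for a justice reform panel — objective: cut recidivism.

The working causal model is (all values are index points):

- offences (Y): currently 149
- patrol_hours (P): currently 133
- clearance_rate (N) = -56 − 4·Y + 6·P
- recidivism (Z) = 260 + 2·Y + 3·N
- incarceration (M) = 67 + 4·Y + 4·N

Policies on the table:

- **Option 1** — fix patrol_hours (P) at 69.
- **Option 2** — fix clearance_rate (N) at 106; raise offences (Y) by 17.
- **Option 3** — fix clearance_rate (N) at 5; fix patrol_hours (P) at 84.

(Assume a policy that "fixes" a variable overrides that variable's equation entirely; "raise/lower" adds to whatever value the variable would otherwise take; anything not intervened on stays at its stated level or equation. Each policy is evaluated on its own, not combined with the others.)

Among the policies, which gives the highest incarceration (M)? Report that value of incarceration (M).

1155

Option 1 (P := 69):
  Y = 149
  P = 69
  N = -56 − 4·149 + 6·69 = -238
  M = 67 + 4·149 + 4·(-238) = -289
Option 2 (N := 106, Y + 17):
  Y = 149 + 17 = 166
  P = 133
  N = 106
  M = 67 + 4·166 + 4·106 = 1155
Option 3 (N := 5, P := 84):
  Y = 149
  P = 84
  N = 5
  M = 67 + 4·149 + 4·5 = 683
Comparing — Option 1: M=-289, Option 2: M=1155, Option 3: M=683. Highest is 1155 (Option 2).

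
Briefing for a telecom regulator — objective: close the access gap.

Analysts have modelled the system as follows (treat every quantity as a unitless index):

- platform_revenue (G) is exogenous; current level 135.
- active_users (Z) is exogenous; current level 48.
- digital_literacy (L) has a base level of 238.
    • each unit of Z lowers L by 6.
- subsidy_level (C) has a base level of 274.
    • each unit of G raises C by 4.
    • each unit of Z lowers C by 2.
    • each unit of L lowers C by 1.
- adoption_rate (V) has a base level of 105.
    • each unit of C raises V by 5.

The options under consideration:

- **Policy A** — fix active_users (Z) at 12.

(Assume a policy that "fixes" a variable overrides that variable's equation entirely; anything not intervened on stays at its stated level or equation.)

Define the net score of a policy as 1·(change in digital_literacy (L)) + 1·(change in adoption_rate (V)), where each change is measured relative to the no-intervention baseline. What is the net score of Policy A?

Baseline:
  G = 135
  Z = 48
  L = 238 − 6·48 = -50
  C = 274 + 4·135 − 2·48 − (-50) = 768
  V = 105 + 5·768 = 3945
Policy A (Z := 12):
  G = 135
  Z = 12
  L = 238 − 6·12 = 166
  C = 274 + 4·135 − 2·12 − 166 = 624
  V = 105 + 5·624 = 3225
ΔL = 166 − (-50) = 216; ΔV = 3225 − 3945 = -720
Score = 1·216 + 1·(-720) = -504

-504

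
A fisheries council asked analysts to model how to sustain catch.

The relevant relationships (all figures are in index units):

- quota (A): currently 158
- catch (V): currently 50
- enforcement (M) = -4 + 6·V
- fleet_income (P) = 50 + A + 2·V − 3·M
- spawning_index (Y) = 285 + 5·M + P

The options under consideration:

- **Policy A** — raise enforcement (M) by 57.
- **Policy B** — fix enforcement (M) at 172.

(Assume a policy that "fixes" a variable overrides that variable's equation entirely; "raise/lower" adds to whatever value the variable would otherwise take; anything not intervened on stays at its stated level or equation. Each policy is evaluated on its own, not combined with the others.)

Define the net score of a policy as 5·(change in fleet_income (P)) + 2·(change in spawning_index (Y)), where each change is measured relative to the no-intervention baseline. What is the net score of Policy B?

1364

Baseline:
  A = 158
  V = 50
  M = -4 + 6·50 = 296
  P = 50 + 158 + 2·50 − 3·296 = -580
  Y = 285 + 5·296 + (-580) = 1185
Policy B (M := 172):
  A = 158
  V = 50
  M = 172
  P = 50 + 158 + 2·50 − 3·172 = -208
  Y = 285 + 5·172 + (-208) = 937
ΔP = -208 − (-580) = 372; ΔY = 937 − 1185 = -248
Score = 5·372 + 2·(-248) = 1364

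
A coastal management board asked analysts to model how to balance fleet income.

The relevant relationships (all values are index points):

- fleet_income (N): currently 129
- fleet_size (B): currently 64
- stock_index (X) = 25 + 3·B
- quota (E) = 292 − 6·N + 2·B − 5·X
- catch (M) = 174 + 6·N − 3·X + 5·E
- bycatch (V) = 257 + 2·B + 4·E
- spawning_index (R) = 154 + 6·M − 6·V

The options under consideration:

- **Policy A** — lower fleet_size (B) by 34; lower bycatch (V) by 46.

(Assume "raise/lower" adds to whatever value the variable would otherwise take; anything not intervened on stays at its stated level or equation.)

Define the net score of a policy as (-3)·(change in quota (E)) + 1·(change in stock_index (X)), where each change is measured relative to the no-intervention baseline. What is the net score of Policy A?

-1428

Baseline:
  N = 129
  B = 64
  X = 25 + 3·64 = 217
  E = 292 − 6·129 + 2·64 − 5·217 = -1439
Policy A (B − 34, V − 46):
  N = 129
  B = 64 − 34 = 30
  X = 25 + 3·30 = 115
  E = 292 − 6·129 + 2·30 − 5·115 = -997
ΔE = -997 − (-1439) = 442; ΔX = 115 − 217 = -102
Score = (-3)·442 + 1·(-102) = -1428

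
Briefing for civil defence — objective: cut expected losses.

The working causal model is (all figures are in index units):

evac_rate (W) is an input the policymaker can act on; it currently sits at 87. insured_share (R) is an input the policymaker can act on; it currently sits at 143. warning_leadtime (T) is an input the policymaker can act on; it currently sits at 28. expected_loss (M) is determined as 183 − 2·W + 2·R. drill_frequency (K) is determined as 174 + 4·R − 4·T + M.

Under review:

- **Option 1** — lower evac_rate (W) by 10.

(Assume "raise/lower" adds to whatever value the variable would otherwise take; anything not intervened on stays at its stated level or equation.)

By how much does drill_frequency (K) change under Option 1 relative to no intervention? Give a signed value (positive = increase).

Baseline:
  W = 87
  R = 143
  T = 28
  M = 183 − 2·87 + 2·143 = 295
  K = 174 + 4·143 − 4·28 + 295 = 929
Option 1 (W − 10):
  W = 87 − 10 = 77
  R = 143
  T = 28
  M = 183 − 2·77 + 2·143 = 315
  K = 174 + 4·143 − 4·28 + 315 = 949
Change in K: 949 − 929 = 20

20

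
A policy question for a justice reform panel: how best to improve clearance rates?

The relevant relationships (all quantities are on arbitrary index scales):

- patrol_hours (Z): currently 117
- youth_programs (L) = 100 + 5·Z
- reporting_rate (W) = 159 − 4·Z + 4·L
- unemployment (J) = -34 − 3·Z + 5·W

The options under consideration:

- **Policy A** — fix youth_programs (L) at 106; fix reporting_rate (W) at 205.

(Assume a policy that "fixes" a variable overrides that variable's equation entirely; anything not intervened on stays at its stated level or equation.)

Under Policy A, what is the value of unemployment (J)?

640

Policy A (L := 106, W := 205):
  Z = 117
  L = 106
  W = 205
  J = -34 − 3·117 + 5·205 = 640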